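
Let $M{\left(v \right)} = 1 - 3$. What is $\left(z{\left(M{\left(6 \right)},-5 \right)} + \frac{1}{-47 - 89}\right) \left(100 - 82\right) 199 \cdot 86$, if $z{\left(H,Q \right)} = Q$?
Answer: $- \frac{52445853}{34} \approx -1.5425 \cdot 10^{6}$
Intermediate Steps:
$M{\left(v \right)} = -2$
$\left(z{\left(M{\left(6 \right)},-5 \right)} + \frac{1}{-47 - 89}\right) \left(100 - 82\right) 199 \cdot 86 = \left(-5 + \frac{1}{-47 - 89}\right) \left(100 - 82\right) 199 \cdot 86 = \left(-5 + \frac{1}{-136}\right) 18 \cdot 199 \cdot 86 = \left(-5 - \frac{1}{136}\right) 18 \cdot 199 \cdot 86 = \left(- \frac{681}{136}\right) 18 \cdot 199 \cdot 86 = \left(- \frac{6129}{68}\right) 199 \cdot 86 = \left(- \frac{1219671}{68}\right) 86 = - \frac{52445853}{34}$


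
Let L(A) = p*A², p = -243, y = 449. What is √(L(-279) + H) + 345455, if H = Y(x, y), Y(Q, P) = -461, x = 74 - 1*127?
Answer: 345455 + 4*I*√1182239 ≈ 3.4546e+5 + 4349.2*I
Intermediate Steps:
x = -53 (x = 74 - 127 = -53)
H = -461
L(A) = -243*A²
√(L(-279) + H) + 345455 = √(-243*(-279)² - 461) + 345455 = √(-243*77841 - 461) + 345455 = √(-18915363 - 461) + 345455 = √(-18915824) + 345455 = 4*I*√1182239 + 345455 = 345455 + 4*I*√1182239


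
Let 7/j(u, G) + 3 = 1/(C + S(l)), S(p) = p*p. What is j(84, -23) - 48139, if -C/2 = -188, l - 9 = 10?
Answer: -106392349/2210 ≈ -48141.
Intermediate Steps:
l = 19 (l = 9 + 10 = 19)
S(p) = p**2
C = 376 (C = -2*(-188) = 376)
j(u, G) = -5159/2210 (j(u, G) = 7/(-3 + 1/(376 + 19**2)) = 7/(-3 + 1/(376 + 361)) = 7/(-3 + 1/737) = 7/(-2210/737) = 7*(-737/2210) = -5159/2210)
j(84, -23) - 48139 = -5159/2210 - 48139 = -106392349/2210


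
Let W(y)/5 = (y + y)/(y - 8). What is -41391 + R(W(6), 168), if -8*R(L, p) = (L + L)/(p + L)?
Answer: -3807967/92 ≈ -41391.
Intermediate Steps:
W(y) = 10*y/(-8 + y) (W(y) = 5*((y + y)/(y - 8)) = 5*((2*y)/(-8 + y)) = 5*(2*y/(-8 + y)) = 10*y/(-8 + y))
R(L, p) = -L/(4*(L + p)) (R(L, p) = -(L + L)/(8*(p + L)) = -2*L/(8*(L + p)) = -L/(4*(L + p)))
-41391 + R(W(6), 168) = -41391 - 10*6/(-8 + 6)/(4*(10*6/(-8 + 6)) + 4*168) = -41391 - 10*6/(-2)/(4*(10*6/(-2)) + 672) = -41391 - 10*6*(-½)/(4*(10*6*(-½)) + 672) = -41391 - 1*(-30)/(4*(-30) + 672) = -41391 - 1*(-30)/(-120 + 672) = -41391 - 1*(-30)/552 = -41391 - 1*(-30)*1/552 = -41391 + 5/92 = -3807967/92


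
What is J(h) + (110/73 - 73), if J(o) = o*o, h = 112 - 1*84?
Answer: 52013/73 ≈ 712.51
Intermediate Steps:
h = 28 (h = 112 - 84 = 28)
J(o) = o²
J(h) + (110/73 - 73) = 28² + (110/73 - 73) = 784 + (110*(1/73) - 73) = 784 + (110/73 - 73) = 784 - 5219/73 = 52013/73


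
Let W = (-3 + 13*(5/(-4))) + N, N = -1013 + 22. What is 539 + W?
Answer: -1885/4 ≈ -471.25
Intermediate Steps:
N = -991
W = -4041/4 (W = (-3 + 13*(5/(-4))) - 991 = (-3 + 13*(5*(-¼))) - 991 = (-3 + 13*(-5/4)) - 991 = (-3 - 65/4) - 991 = -77/4 - 991 = -4041/4 ≈ -1010.3)
539 + W = 539 - 4041/4 = -1885/4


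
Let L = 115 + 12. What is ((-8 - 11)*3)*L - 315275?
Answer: -322514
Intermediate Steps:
L = 127
((-8 - 11)*3)*L - 315275 = ((-8 - 11)*3)*127 - 315275 = -19*3*127 - 315275 = -57*127 - 315275 = -7239 - 315275 = -322514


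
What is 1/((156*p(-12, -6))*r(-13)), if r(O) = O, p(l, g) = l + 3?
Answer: 1/18252 ≈ 5.4789e-5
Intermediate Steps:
p(l, g) = 3 + l
1/((156*p(-12, -6))*r(-13)) = 1/((156*(3 - 12))*(-13)) = 1/((156*(-9))*(-13)) = 1/(-1404*(-13)) = 1/18252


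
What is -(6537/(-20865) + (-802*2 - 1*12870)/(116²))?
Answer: 64993647/46793240 ≈ 1.3890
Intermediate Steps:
-(6537/(-20865) + (-802*2 - 1*12870)/(116²)) = -(6537*(-1/20865) + (-1604 - 12870)/13456) = -(-2179/6955 - 14474*1/13456) = -(-2179/6955 - 7237/6728) = -1*(-64993647/46793240) = 64993647/46793240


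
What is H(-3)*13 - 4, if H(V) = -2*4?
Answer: -108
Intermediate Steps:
H(V) = -8
H(-3)*13 - 4 = -8*13 - 4 = -104 - 4 = -108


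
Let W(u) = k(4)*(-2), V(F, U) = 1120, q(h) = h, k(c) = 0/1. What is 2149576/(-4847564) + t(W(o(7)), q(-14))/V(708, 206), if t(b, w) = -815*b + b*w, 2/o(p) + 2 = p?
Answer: -537394/1211891 ≈ -0.44343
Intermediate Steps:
k(c) = 0 (k(c) = 0*1 = 0)
o(p) = 2/(-2 + p)
W(u) = 0 (W(u) = 0*(-2) = 0)
2149576/(-4847564) + t(W(o(7)), q(-14))/V(708, 206) = 2149576/(-4847564) + (0*(-815 - 14))/1120 = 2149576*(-1/4847564) + (0*(-829))*(1/1120) = -537394/1211891 + 0*(1/1120) = -537394/1211891 + 0 = -537394/1211891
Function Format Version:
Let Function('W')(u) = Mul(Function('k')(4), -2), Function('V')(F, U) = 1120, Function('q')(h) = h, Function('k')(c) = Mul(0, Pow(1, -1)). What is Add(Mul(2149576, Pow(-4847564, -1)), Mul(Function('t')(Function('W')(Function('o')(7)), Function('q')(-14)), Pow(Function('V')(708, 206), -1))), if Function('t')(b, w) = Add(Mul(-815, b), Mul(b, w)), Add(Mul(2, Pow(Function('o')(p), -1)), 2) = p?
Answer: Rational(-537394, 1211891) ≈ -0.44343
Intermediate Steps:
Function('k')(c) = 0 (Function('k')(c) = Mul(0, 1) = 0)
Function('o')(p) = Mul(2, Pow(Add(-2, p), -1))
Function('W')(u) = 0 (Function('W')(u) = Mul(0, -2) = 0)
Add(Mul(2149576, Pow(-4847564, -1)), Mul(Function('t')(Function('W')(Function('o')(7)), Function('q')(-14)), Pow(Function('V')(708, 206), -1))) = Add(Mul(2149576, Pow(-4847564, -1)), Mul(Mul(0, Add(-815, -14)), Pow(1120, -1))) = Add(Mul(2149576, Rational(-1, 4847564)), Mul(Mul(0, -829), Rational(1, 1120))) = Add(Rational(-537394, 1211891), Mul(0, Rational(1, 1120))) = Add(Rational(-537394, 1211891), 0) = Rational(-537394, 1211891)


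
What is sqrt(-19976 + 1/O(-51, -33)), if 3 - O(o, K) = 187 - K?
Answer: I*sqrt(940650081)/217 ≈ 141.34*I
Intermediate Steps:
O(o, K) = -184 + K (O(o, K) = 3 - (187 - K) = 3 + (-187 + K) = -184 + K)
sqrt(-19976 + 1/O(-51, -33)) = sqrt(-19976 + 1/(-184 - 33)) = sqrt(-19976 + 1/(-217)) = sqrt(-19976 - 1/217) = sqrt(-4334793/217) = I*sqrt(940650081)/217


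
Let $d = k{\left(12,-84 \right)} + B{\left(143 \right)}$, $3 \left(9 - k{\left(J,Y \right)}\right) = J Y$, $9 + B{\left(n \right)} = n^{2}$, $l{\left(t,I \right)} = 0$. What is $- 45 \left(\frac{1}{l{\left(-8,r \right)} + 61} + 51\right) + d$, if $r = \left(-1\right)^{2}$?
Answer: $\frac{1127845}{61} \approx 18489.0$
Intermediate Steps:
$r = 1$
$B{\left(n \right)} = -9 + n^{2}$
$k{\left(J,Y \right)} = 9 - \frac{J Y}{3}$
$d = 20785$ ($d = \left(9 - 4 \left(-84\right)\right) - \left(9 - 143^{2}\right) = \left(9 + 336\right) + \left(-9 + 20449\right) = 345 + 20440 = 20785$)
$- 45 \left(\frac{1}{l{\left(-8,r \right)} + 61} + 51\right) + d = - 45 \left(\frac{1}{0 + 61} + 51\right) + 20785 = - 45 \left(\frac{1}{61} + 51\right) + 20785 = \left(-45\right) \frac{3112}{61} + 20785 = - \frac{140040}{61} + 20785 = \frac{1127845}{61}$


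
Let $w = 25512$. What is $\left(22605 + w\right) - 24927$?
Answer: $23190$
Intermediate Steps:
$\left(22605 + w\right) - 24927 = \left(22605 + 25512\right) - 24927 = 48117 - 24927 = 23190$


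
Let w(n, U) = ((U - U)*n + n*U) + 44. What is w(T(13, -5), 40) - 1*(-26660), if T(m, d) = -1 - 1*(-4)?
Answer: 26824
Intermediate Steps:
T(m, d) = 3 (T(m, d) = -1 + 4 = 3)
w(n, U) = 44 + U*n (w(n, U) = (0*n + U*n) + 44 = (0 + U*n) + 44 = U*n + 44 = 44 + U*n)
w(T(13, -5), 40) - 1*(-26660) = (44 + 40*3) - 1*(-26660) = (44 + 120) + 26660 = 164 + 26660 = 26824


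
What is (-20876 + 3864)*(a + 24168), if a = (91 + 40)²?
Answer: -703088948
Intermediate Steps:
a = 17161 (a = 131² = 17161)
(-20876 + 3864)*(a + 24168) = (-20876 + 3864)*(17161 + 24168) = -17012*41329 = -703088948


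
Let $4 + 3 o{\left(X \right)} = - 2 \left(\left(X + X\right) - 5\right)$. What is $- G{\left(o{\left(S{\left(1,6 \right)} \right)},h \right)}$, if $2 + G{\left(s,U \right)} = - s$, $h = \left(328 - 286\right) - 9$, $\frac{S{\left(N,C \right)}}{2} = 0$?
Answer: $4$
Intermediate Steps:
$S{\left(N,C \right)} = 0$ ($S{\left(N,C \right)} = 2 \cdot 0 = 0$)
$h = 33$ ($h = 42 - 9 = 33$)
$o{\left(X \right)} = 2 - \frac{4 X}{3}$ ($o{\left(X \right)} = - \frac{4}{3} + \frac{\left(-2\right) \left(\left(X + X\right) - 5\right)}{3} = - \frac{4}{3} + \frac{\left(-2\right) \left(2 X - 5\right)}{3} = - \frac{4}{3} + \frac{\left(-2\right) \left(-5 + 2 X\right)}{3} = - \frac{4}{3} + \frac{10 - 4 X}{3} = - \frac{4}{3} - \left(- \frac{10}{3} + \frac{4 X}{3}\right) = 2 - \frac{4 X}{3}$)
$G{\left(s,U \right)} = -2 - s$
$- G{\left(o{\left(S{\left(1,6 \right)} \right)},h \right)} = - (-2 - \left(2 - 0\right)) = - (-2 - \left(2 + 0\right)) = - (-2 - 2) = \left(-1\right) \left(-4\right) = 4$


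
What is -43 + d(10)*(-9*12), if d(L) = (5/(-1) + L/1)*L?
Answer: -5443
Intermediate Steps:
d(L) = L*(-5 + L) (d(L) = (5*(-1) + L*1)*L = (-5 + L)*L = L*(-5 + L))
-43 + d(10)*(-9*12) = -43 + (10*(-5 + 10))*(-9*12) = -43 + (10*5)*(-108) = -43 + 50*(-108) = -43 - 5400 = -5443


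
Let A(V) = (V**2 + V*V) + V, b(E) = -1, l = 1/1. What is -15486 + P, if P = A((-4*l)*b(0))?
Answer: -15450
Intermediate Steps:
l = 1
A(V) = V + 2*V**2 (A(V) = (V**2 + V**2) + V = 2*V**2 + V = V + 2*V**2)
P = 36 (P = (-4*1*(-1))*(1 + 2*(-4*1*(-1))) = (-4*(-1))*(1 + 2*(-4*(-1))) = 4*(1 + 2*4) = 4*(1 + 8) = 4*9 = 36)
-15486 + P = -15486 + 36 = -15450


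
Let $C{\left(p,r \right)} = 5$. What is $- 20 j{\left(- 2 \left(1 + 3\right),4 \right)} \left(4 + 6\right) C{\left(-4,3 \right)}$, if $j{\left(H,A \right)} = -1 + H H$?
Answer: $-63000$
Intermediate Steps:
$j{\left(H,A \right)} = -1 + H^{2}$
$- 20 j{\left(- 2 \left(1 + 3\right),4 \right)} \left(4 + 6\right) C{\left(-4,3 \right)} = - 20 \left(-1 + \left(- 2 \left(1 + 3\right)\right)^{2}\right) \left(4 + 6\right) 5 = - 20 \left(-1 + \left(\left(-2\right) 4\right)^{2}\right) 10 \cdot 5 = - 20 \left(-1 + \left(-8\right)^{2}\right) 50 = - 20 \left(-1 + 64\right) 50 = \left(-20\right) 63 \cdot 50 = \left(-1260\right) 50 = -63000$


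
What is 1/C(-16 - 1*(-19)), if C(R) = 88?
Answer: 1/88 ≈ 0.011364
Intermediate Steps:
1/C(-16 - 1*(-19)) = 1/88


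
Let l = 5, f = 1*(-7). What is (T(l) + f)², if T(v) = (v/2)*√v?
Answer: 321/4 - 35*√5 ≈ 1.9876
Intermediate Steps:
f = -7
T(v) = v^(3/2)/2 (T(v) = (v*(½))*√v = (v/2)*√v = v^(3/2)/2)
(T(l) + f)² = (5^(3/2)/2 - 7)² = ((5*√5)/2 - 7)² = (5*√5/2 - 7)² = (-7 + 5*√5/2)²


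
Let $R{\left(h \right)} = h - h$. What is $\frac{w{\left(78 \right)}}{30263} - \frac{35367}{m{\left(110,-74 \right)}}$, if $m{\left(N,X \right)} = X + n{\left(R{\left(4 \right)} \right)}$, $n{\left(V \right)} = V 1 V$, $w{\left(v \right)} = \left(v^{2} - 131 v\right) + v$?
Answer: $\frac{1070011377}{2239462} \approx 477.8$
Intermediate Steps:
$w{\left(v \right)} = v^{2} - 130 v$
$R{\left(h \right)} = 0$
$n{\left(V \right)} = V^{2}$ ($n{\left(V \right)} = V V = V^{2}$)
$m{\left(N,X \right)} = X$ ($m{\left(N,X \right)} = X + 0^{2} = X + 0 = X$)
$\frac{w{\left(78 \right)}}{30263} - \frac{35367}{m{\left(110,-74 \right)}} = \frac{78 \left(-130 + 78\right)}{30263} - \frac{35367}{-74} = 78 \left(-52\right) \frac{1}{30263} - - \frac{35367}{74} = \left(-4056\right) \frac{1}{30263} + \frac{35367}{74} = - \frac{4056}{30263} + \frac{35367}{74} = \frac{1070011377}{2239462}$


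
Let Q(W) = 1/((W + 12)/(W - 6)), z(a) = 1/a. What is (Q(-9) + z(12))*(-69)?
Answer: 1357/4 ≈ 339.25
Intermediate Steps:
Q(W) = (-6 + W)/(12 + W) (Q(W) = 1/((12 + W)/(-6 + W)) = (-6 + W)/(12 + W))
(Q(-9) + z(12))*(-69) = ((-6 - 9)/(12 - 9) + 1/12)*(-69) = (-15/3 + 1/12)*(-69) = ((⅓)*(-15) + 1/12)*(-69) = (-5 + 1/12)*(-69) = -59/12*(-69) = 1357/4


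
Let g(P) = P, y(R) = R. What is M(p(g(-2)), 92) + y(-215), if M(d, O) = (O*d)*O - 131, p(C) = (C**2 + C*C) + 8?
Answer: 135078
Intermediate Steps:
p(C) = 8 + 2*C**2 (p(C) = (C**2 + C**2) + 8 = 2*C**2 + 8 = 8 + 2*C**2)
M(d, O) = -131 + d*O**2 (M(d, O) = d*O**2 - 131 = -131 + d*O**2)
M(p(g(-2)), 92) + y(-215) = (-131 + (8 + 2*(-2)**2)*92**2) - 215 = (-131 + (8 + 2*4)*8464) - 215 = (-131 + (8 + 8)*8464) - 215 = (-131 + 16*8464) - 215 = (-131 + 135424) - 215 = 135293 - 215 = 135078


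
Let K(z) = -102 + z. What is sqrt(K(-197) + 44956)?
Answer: sqrt(44657) ≈ 211.32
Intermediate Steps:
sqrt(K(-197) + 44956) = sqrt((-102 - 197) + 44956) = sqrt(-299 + 44956) = sqrt(44657)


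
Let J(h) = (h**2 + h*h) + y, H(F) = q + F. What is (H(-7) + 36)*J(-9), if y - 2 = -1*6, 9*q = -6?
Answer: 13430/3 ≈ 4476.7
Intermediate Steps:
q = -2/3 (q = (1/9)*(-6) = -2/3 ≈ -0.66667)
H(F) = -2/3 + F
y = -4 (y = 2 - 1*6 = 2 - 6 = -4)
J(h) = -4 + 2*h**2 (J(h) = (h**2 + h*h) - 4 = (h**2 + h**2) - 4 = 2*h**2 - 4 = -4 + 2*h**2)
(H(-7) + 36)*J(-9) = ((-2/3 - 7) + 36)*(-4 + 2*(-9)**2) = (-23/3 + 36)*(-4 + 2*81) = 85*(-4 + 162)/3 = (85/3)*158 = 13430/3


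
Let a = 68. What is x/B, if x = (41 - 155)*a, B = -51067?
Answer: 7752/51067 ≈ 0.15180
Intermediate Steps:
x = -7752 (x = (41 - 155)*68 = -114*68 = -7752)
x/B = -7752/(-51067) = -7752*(-1/51067) = 7752/51067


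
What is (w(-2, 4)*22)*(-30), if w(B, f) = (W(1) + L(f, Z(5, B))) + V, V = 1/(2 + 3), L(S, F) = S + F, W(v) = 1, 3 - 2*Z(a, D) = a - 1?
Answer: -3102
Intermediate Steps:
Z(a, D) = 2 - a/2 (Z(a, D) = 3/2 - (a - 1)/2 = 3/2 - (-1 + a)/2 = 3/2 + (½ - a/2) = 2 - a/2)
L(S, F) = F + S
V = ⅕ (V = 1/5 = ⅕ ≈ 0.20000)
w(B, f) = 7/10 + f (w(B, f) = (1 + ((2 - ½*5) + f)) + ⅕ = (1 + ((2 - 5/2) + f)) + ⅕ = (1 + (-½ + f)) + ⅕ = (½ + f) + ⅕ = 7/10 + f)
(w(-2, 4)*22)*(-30) = ((7/10 + 4)*22)*(-30) = ((47/10)*22)*(-30) = (517/5)*(-30) = -3102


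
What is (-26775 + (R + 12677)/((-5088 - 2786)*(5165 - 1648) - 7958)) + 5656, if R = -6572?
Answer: -53183049019/2518256 ≈ -21119.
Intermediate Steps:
(-26775 + (R + 12677)/((-5088 - 2786)*(5165 - 1648) - 7958)) + 5656 = (-26775 + (-6572 + 12677)/((-5088 - 2786)*(5165 - 1648) - 7958)) + 5656 = (-26775 + 6105/(-7874*3517 - 7958)) + 5656 = (-26775 + 6105/(-27692858 - 7958)) + 5656 = (-26775 + 6105/(-27700816)) + 5656 = (-26775 + 6105*(-1/27700816)) + 5656 = (-26775 - 555/2518256) + 5656 = -67426304955/2518256 + 5656 = -53183049019/2518256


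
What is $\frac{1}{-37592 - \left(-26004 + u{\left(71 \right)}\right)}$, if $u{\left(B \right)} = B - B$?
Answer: $- \frac{1}{11588} \approx -8.6296 \cdot 10^{-5}$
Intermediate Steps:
$u{\left(B \right)} = 0$
$\frac{1}{-37592 - \left(-26004 + u{\left(71 \right)}\right)} = \frac{1}{-37592 + \left(26004 - 0\right)} = \frac{1}{-37592 + \left(26004 + 0\right)} = \frac{1}{-37592 + 26004} = \frac{1}{-11588} = - \frac{1}{11588}$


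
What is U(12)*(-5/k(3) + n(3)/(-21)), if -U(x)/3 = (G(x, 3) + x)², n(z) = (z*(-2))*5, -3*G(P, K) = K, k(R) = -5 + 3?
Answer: -19965/14 ≈ -1426.1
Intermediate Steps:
k(R) = -2
G(P, K) = -K/3
n(z) = -10*z (n(z) = -2*z*5 = -10*z)
U(x) = -3*(-1 + x)² (U(x) = -3*(-⅓*3 + x)² = -3*(-1 + x)²)
U(12)*(-5/k(3) + n(3)/(-21)) = (-3*(-1 + 12)²)*(-5/(-2) - 10*3/(-21)) = (-3*11²)*(-5*(-½) - 30*(-1/21)) = (-3*121)*(5/2 + 10/7) = -363*55/14 = -19965/14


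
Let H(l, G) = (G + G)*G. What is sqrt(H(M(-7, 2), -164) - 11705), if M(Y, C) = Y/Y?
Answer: sqrt(42087) ≈ 205.15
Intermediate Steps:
M(Y, C) = 1
H(l, G) = 2*G**2 (H(l, G) = (2*G)*G = 2*G**2)
sqrt(H(M(-7, 2), -164) - 11705) = sqrt(2*(-164)**2 - 11705) = sqrt(2*26896 - 11705) = sqrt(53792 - 11705) = sqrt(42087)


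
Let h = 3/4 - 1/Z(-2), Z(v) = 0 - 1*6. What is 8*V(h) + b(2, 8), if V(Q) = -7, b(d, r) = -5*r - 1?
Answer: -97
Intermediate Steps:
Z(v) = -6 (Z(v) = 0 - 6 = -6)
b(d, r) = -1 - 5*r
h = 11/12 (h = 3/4 - 1/(-6) = 3*(1/4) - 1*(-1/6) = 3/4 + 1/6 = 11/12 ≈ 0.91667)
8*V(h) + b(2, 8) = 8*(-7) + (-1 - 5*8) = -56 + (-1 - 40) = -56 - 41 = -97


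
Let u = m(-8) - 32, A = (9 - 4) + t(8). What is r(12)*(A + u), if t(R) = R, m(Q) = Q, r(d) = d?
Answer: -324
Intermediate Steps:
A = 13 (A = (9 - 4) + 8 = 5 + 8 = 13)
u = -40 (u = -8 - 32 = -40)
r(12)*(A + u) = 12*(13 - 40) = 12*(-27) = -324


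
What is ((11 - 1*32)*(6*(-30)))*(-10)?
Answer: -37800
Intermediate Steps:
((11 - 1*32)*(6*(-30)))*(-10) = ((11 - 32)*(-180))*(-10) = -21*(-180)*(-10) = 3780*(-10) = -37800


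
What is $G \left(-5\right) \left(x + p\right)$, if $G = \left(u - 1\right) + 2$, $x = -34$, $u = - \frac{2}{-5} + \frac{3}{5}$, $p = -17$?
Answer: $510$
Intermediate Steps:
$u = 1$ ($u = \left(-2\right) \left(- \frac{1}{5}\right) + 3 \cdot \frac{1}{5} = \frac{2}{5} + \frac{3}{5} = 1$)
$G = 2$ ($G = \left(1 - 1\right) + 2 = 0 + 2 = 2$)
$G \left(-5\right) \left(x + p\right) = 2 \left(-5\right) \left(-34 - 17\right) = \left(-10\right) \left(-51\right) = 510$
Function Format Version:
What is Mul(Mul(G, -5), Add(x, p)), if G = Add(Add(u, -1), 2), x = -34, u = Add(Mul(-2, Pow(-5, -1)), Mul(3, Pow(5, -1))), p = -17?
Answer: 510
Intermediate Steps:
u = 1 (u = Add(Mul(-2, Rational(-1, 5)), Mul(3, Rational(1, 5))) = Add(Rational(2, 5), Rational(3, 5)) = 1)
G = 2 (G = Add(Add(1, -1), 2) = Add(0, 2) = 2)
Mul(Mul(G, -5), Add(x, p)) = Mul(Mul(2, -5), Add(-34, -17)) = Mul(-10, -51) = 510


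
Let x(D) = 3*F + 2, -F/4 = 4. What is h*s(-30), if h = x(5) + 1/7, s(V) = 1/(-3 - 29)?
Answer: 321/224 ≈ 1.4330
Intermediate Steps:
F = -16 (F = -4*4 = -16)
s(V) = -1/32 (s(V) = 1/(-32) = -1/32)
x(D) = -46 (x(D) = 3*(-16) + 2 = -48 + 2 = -46)
h = -321/7 (h = -46 + 1/7 = -46 + 1*(⅐) = -46 + ⅐ = -321/7 ≈ -45.857)
h*s(-30) = -321/7*(-1/32) = 321/224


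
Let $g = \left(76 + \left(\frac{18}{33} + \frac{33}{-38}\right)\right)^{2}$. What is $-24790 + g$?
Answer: $- \frac{3330761271}{174724} \approx -19063.0$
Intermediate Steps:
$g = \frac{1000646689}{174724}$ ($g = \left(76 + \left(18 \cdot \frac{1}{33} + 33 \left(- \frac{1}{38}\right)\right)\right)^{2} = \left(76 + \left(\frac{6}{11} - \frac{33}{38}\right)\right)^{2} = \left(76 - \frac{135}{418}\right)^{2} = \left(\frac{31633}{418}\right)^{2} = \frac{1000646689}{174724} \approx 5727.0$)
$-24790 + g = -24790 + \frac{1000646689}{174724} = - \frac{3330761271}{174724}$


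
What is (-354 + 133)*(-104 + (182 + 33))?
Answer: -24531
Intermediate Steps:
(-354 + 133)*(-104 + (182 + 33)) = -221*(-104 + 215) = -221*111 = -24531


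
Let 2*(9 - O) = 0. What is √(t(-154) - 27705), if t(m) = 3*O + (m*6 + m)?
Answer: 2*I*√7189 ≈ 169.58*I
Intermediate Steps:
O = 9 (O = 9 - ½*0 = 9 + 0 = 9)
t(m) = 27 + 7*m (t(m) = 3*9 + (m*6 + m) = 27 + (6*m + m) = 27 + 7*m)
√(t(-154) - 27705) = √((27 + 7*(-154)) - 27705) = √((27 - 1078) - 27705) = √(-1051 - 27705) = √(-28756) = 2*I*√7189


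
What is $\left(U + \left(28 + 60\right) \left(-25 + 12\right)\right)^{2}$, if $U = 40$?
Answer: $1218816$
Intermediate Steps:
$\left(U + \left(28 + 60\right) \left(-25 + 12\right)\right)^{2} = \left(40 + \left(28 + 60\right) \left(-25 + 12\right)\right)^{2} = \left(40 + 88 \left(-13\right)\right)^{2} = \left(40 - 1144\right)^{2} = \left(-1104\right)^{2} = 1218816$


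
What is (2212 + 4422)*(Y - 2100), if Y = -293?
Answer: -15875162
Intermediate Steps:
(2212 + 4422)*(Y - 2100) = (2212 + 4422)*(-293 - 2100) = 6634*(-2393) = -15875162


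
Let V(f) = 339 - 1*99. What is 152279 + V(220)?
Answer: 152519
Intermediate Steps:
V(f) = 240 (V(f) = 339 - 99 = 240)
152279 + V(220) = 152279 + 240 = 152519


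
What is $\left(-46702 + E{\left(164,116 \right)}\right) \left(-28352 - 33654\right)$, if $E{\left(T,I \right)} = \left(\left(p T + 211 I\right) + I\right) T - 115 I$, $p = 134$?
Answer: $-469826282660$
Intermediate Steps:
$E{\left(T,I \right)} = - 115 I + T \left(134 T + 212 I\right)$ ($E{\left(T,I \right)} = \left(\left(134 T + 211 I\right) + I\right) T - 115 I = \left(134 T + 212 I\right) T - 115 I = T \left(134 T + 212 I\right) - 115 I = - 115 I + T \left(134 T + 212 I\right)$)
$\left(-46702 + E{\left(164,116 \right)}\right) \left(-28352 - 33654\right) = \left(-46702 + \left(\left(-115\right) 116 + 134 \cdot 164^{2} + 212 \cdot 116 \cdot 164\right)\right) \left(-28352 - 33654\right) = \left(-46702 + \left(-13340 + 134 \cdot 26896 + 4033088\right)\right) \left(-62006\right) = \left(-46702 + \left(-13340 + 3604064 + 4033088\right)\right) \left(-62006\right) = \left(-46702 + 7623812\right) \left(-62006\right) = 7577110 \left(-62006\right) = -469826282660$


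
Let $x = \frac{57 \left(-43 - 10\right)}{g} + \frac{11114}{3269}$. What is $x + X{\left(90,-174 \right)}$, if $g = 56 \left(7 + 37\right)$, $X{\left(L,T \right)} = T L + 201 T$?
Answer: $- \frac{58261434871}{1150688} \approx -50632.0$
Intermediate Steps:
$X{\left(L,T \right)} = 201 T + L T$ ($X{\left(L,T \right)} = L T + 201 T = 201 T + L T$)
$g = 2464$ ($g = 56 \cdot 44 = 2464$)
$x = \frac{2501321}{1150688}$ ($x = \frac{57 \left(-43 - 10\right)}{2464} + \frac{11114}{3269} = 57 \left(-53\right) \frac{1}{2464} + 11114 \cdot \frac{1}{3269} = \left(-3021\right) \frac{1}{2464} + \frac{11114}{3269} = - \frac{3021}{2464} + \frac{11114}{3269} = \frac{2501321}{1150688} \approx 2.1738$)
$x + X{\left(90,-174 \right)} = \frac{2501321}{1150688} - 174 \left(201 + 90\right) = \frac{2501321}{1150688} - 50634 = - \frac{58261434871}{1150688}$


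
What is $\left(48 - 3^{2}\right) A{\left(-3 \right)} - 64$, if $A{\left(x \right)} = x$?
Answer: $-181$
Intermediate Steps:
$\left(48 - 3^{2}\right) A{\left(-3 \right)} - 64 = \left(48 - 3^{2}\right) \left(-3\right) - 64 = \left(48 - 9\right) \left(-3\right) - 64 = 39 \left(-3\right) - 64 = -117 - 64 = -181$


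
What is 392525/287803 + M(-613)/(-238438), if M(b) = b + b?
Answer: 46972861214/34311585857 ≈ 1.3690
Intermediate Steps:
M(b) = 2*b
392525/287803 + M(-613)/(-238438) = 392525/287803 + (2*(-613))/(-238438) = 392525*(1/287803) - 1226*(-1/238438) = 392525/287803 + 613/119219 = 46972861214/34311585857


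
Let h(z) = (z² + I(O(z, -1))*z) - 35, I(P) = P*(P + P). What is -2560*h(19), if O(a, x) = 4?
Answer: -2391040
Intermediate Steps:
I(P) = 2*P² (I(P) = P*(2*P) = 2*P²)
h(z) = -35 + z² + 32*z (h(z) = (z² + (2*4²)*z) - 35 = (z² + (2*16)*z) - 35 = (z² + 32*z) - 35 = -35 + z² + 32*z)
-2560*h(19) = -2560*(-35 + 19² + 32*19) = -2560*(-35 + 361 + 608) = -2560*934 = -2391040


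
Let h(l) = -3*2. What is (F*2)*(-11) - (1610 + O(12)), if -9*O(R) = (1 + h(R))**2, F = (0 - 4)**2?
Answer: -17633/9 ≈ -1959.2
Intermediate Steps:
F = 16 (F = (-4)**2 = 16)
h(l) = -6
O(R) = -25/9 (O(R) = -(1 - 6)**2/9 = -1/9*(-5)**2 = -1/9*25 = -25/9)
(F*2)*(-11) - (1610 + O(12)) = (16*2)*(-11) - (1610 - 25/9) = 32*(-11) - 1*14465/9 = -352 - 14465/9 = -17633/9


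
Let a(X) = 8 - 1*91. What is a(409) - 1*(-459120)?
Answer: 459037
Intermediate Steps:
a(X) = -83 (a(X) = 8 - 91 = -83)
a(409) - 1*(-459120) = -83 - 1*(-459120) = -83 + 459120 = 459037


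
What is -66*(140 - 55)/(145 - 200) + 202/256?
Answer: 13157/128 ≈ 102.79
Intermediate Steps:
-66*(140 - 55)/(145 - 200) + 202/256 = -66/((-55/85)) + 202*(1/256) = -66/((-55*1/85)) + 101/128 = -66/(-11/17) + 101/128 = -66*(-17/11) + 101/128 = 102 + 101/128 = 13157/128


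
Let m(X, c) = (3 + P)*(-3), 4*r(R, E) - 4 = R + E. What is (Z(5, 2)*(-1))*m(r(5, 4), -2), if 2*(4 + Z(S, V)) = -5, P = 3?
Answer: -117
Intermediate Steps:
r(R, E) = 1 + E/4 + R/4 (r(R, E) = 1 + (R + E)/4 = 1 + (E + R)/4 = 1 + (E/4 + R/4) = 1 + E/4 + R/4)
Z(S, V) = -13/2 (Z(S, V) = -4 + (½)*(-5) = -4 - 5/2 = -13/2)
m(X, c) = -18 (m(X, c) = (3 + 3)*(-3) = 6*(-3) = -18)
(Z(5, 2)*(-1))*m(r(5, 4), -2) = -13/2*(-1)*(-18) = (13/2)*(-18) = -117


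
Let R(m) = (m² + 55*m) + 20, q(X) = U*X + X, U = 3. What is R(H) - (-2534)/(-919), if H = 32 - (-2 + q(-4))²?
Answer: 63614322/919 ≈ 69221.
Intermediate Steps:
q(X) = 4*X (q(X) = 3*X + X = 4*X)
H = -292 (H = 32 - (-2 + 4*(-4))² = 32 - (-2 - 16)² = 32 - 1*(-18)² = 32 - 1*324 = 32 - 324 = -292)
R(m) = 20 + m² + 55*m
R(H) - (-2534)/(-919) = (20 + (-292)² + 55*(-292)) - (-2534)/(-919) = (20 + 85264 - 16060) - (-2534)*(-1)/919 = 69224 - 1*2534/919 = 69224 - 2534/919 = 63614322/919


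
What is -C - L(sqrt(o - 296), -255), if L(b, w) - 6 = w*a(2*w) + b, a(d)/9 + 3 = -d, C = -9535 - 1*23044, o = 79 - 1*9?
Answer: 1196138 - I*sqrt(226) ≈ 1.1961e+6 - 15.033*I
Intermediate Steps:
o = 70 (o = 79 - 9 = 70)
C = -32579 (C = -9535 - 23044 = -32579)
a(d) = -27 - 9*d (a(d) = -27 + 9*(-d) = -27 - 9*d)
L(b, w) = 6 + b + w*(-27 - 18*w) (L(b, w) = 6 + (w*(-27 - 18*w) + b) = 6 + (b + w*(-27 - 18*w)) = 6 + b + w*(-27 - 18*w))
-C - L(sqrt(o - 296), -255) = -1*(-32579) - (6 + sqrt(70 - 296) - 9*(-255)*(3 + 2*(-255))) = 32579 - (6 + sqrt(-226) - 9*(-255)*(3 - 510)) = 32579 - (6 + I*sqrt(226) - 9*(-255)*(-507)) = 32579 - (6 + I*sqrt(226) - 1163565) = 32579 - (-1163559 + I*sqrt(226)) = 32579 + (1163559 - I*sqrt(226)) = 1196138 - I*sqrt(226)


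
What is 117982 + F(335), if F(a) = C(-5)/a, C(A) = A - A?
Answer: 117982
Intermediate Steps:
C(A) = 0
F(a) = 0 (F(a) = 0/a = 0)
117982 + F(335) = 117982 + 0 = 117982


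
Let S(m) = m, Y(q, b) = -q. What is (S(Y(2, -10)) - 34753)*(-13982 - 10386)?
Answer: 846909840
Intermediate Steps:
(S(Y(2, -10)) - 34753)*(-13982 - 10386) = (-1*2 - 34753)*(-13982 - 10386) = (-2 - 34753)*(-24368) = -34755*(-24368) = 846909840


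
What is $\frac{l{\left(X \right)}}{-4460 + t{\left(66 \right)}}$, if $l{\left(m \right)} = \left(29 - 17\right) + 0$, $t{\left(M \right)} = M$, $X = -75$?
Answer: $- \frac{6}{2197} \approx -0.002731$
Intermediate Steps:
$l{\left(m \right)} = 12$ ($l{\left(m \right)} = 12 + 0 = 12$)
$\frac{l{\left(X \right)}}{-4460 + t{\left(66 \right)}} = \frac{12}{-4460 + 66} = \frac{12}{-4394} = 12 \left(- \frac{1}{4394}\right) = - \frac{6}{2197}$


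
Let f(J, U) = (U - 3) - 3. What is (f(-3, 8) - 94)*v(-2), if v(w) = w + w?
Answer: 368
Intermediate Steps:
f(J, U) = -6 + U (f(J, U) = (-3 + U) - 3 = -6 + U)
v(w) = 2*w
(f(-3, 8) - 94)*v(-2) = ((-6 + 8) - 94)*(2*(-2)) = (2 - 94)*(-4) = -92*(-4) = 368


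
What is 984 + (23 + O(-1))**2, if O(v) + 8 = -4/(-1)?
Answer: 1345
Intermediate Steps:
O(v) = -4 (O(v) = -8 - 4/(-1) = -8 - 4*(-1) = -8 + 4 = -4)
984 + (23 + O(-1))**2 = 984 + (23 - 4)**2 = 984 + 19**2 = 984 + 361 = 1345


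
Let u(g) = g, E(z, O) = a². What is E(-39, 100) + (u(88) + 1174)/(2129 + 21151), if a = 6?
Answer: 419671/11640 ≈ 36.054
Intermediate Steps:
E(z, O) = 36 (E(z, O) = 6² = 36)
E(-39, 100) + (u(88) + 1174)/(2129 + 21151) = 36 + (88 + 1174)/(2129 + 21151) = 36 + 1262/23280 = 36 + 1262*(1/23280) = 36 + 631/11640 = 419671/11640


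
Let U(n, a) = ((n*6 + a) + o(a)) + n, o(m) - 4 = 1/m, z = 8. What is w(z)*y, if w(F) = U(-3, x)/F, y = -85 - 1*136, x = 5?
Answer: 13039/40 ≈ 325.98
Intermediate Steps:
o(m) = 4 + 1/m
y = -221 (y = -85 - 136 = -221)
U(n, a) = 4 + a + 1/a + 7*n (U(n, a) = ((n*6 + a) + (4 + 1/a)) + n = ((6*n + a) + (4 + 1/a)) + n = ((a + 6*n) + (4 + 1/a)) + n = (4 + a + 1/a + 6*n) + n = 4 + a + 1/a + 7*n)
w(F) = -59/(5*F) (w(F) = (4 + 5 + 1/5 + 7*(-3))/F = (4 + 5 + ⅕ - 21)/F = -59/(5*F))
w(z)*y = -59/5/8*(-221) = -59/5*⅛*(-221) = -59/40*(-221) = 13039/40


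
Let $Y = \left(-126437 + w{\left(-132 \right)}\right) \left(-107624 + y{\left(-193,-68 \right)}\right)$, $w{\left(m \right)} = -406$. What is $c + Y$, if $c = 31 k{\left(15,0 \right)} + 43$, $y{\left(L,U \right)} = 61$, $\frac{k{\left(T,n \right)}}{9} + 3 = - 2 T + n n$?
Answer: $13643604445$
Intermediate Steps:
$k{\left(T,n \right)} = -27 - 18 T + 9 n^{2}$ ($k{\left(T,n \right)} = -27 + 9 \left(- 2 T + n n\right) = -27 + 9 \left(- 2 T + n^{2}\right) = -27 + 9 \left(n^{2} - 2 T\right) = -27 - \left(- 9 n^{2} + 18 T\right) = -27 - 18 T + 9 n^{2}$)
$c = -9164$ ($c = 31 \left(-27 - 270 + 9 \cdot 0^{2}\right) + 43 = 31 \left(-27 - 270 + 9 \cdot 0\right) + 43 = 31 \left(-27 - 270 + 0\right) + 43 = 31 \left(-297\right) + 43 = -9207 + 43 = -9164$)
$Y = 13643613609$ ($Y = \left(-126437 - 406\right) \left(-107624 + 61\right) = \left(-126843\right) \left(-107563\right) = 13643613609$)
$c + Y = -9164 + 13643613609 = 13643604445$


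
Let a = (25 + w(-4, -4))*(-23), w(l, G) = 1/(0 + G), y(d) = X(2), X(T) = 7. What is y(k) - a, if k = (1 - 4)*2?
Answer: 2305/4 ≈ 576.25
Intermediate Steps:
k = -6 (k = -3*2 = -6)
y(d) = 7
w(l, G) = 1/G
a = -2277/4 (a = (25 + 1/(-4))*(-23) = (25 - ¼)*(-23) = (99/4)*(-23) = -2277/4 ≈ -569.25)
y(k) - a = 7 - 1*(-2277/4) = 7 + 2277/4 = 2305/4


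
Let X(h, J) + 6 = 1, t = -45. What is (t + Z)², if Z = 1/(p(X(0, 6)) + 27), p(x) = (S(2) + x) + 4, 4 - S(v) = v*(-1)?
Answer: 2070721/1024 ≈ 2022.2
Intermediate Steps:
S(v) = 4 + v (S(v) = 4 - v*(-1) = 4 - (-1)*v = 4 + v)
X(h, J) = -5 (X(h, J) = -6 + 1 = -5)
p(x) = 10 + x (p(x) = ((4 + 2) + x) + 4 = (6 + x) + 4 = 10 + x)
Z = 1/32 (Z = 1/((10 - 5) + 27) = 1/(5 + 27) = 1/32 ≈ 0.031250)
(t + Z)² = (-45 + 1/32)² = (-1439/32)² = 2070721/1024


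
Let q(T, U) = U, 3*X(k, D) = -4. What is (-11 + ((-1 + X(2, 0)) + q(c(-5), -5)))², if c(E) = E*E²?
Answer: 3025/9 ≈ 336.11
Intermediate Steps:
c(E) = E³
X(k, D) = -4/3 (X(k, D) = (⅓)*(-4) = -4/3)
(-11 + ((-1 + X(2, 0)) + q(c(-5), -5)))² = (-11 + ((-1 - 4/3) - 5))² = (-11 + (-7/3 - 5))² = (-11 - 22/3)² = (-55/3)² = 3025/9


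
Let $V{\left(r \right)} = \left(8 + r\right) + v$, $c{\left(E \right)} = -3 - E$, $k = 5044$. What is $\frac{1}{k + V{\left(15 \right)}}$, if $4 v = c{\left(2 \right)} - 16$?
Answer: $\frac{4}{20247} \approx 0.00019756$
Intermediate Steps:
$v = - \frac{21}{4}$ ($v = \frac{\left(-3 - 2\right) - 16}{4} = \frac{-5 - 16}{4} = \frac{1}{4} \left(-21\right) = - \frac{21}{4} \approx -5.25$)
$V{\left(r \right)} = \frac{11}{4} + r$ ($V{\left(r \right)} = \left(8 + r\right) - \frac{21}{4} = \frac{11}{4} + r$)
$\frac{1}{k + V{\left(15 \right)}} = \frac{1}{5044 + \left(\frac{11}{4} + 15\right)} = \frac{1}{5044 + \frac{71}{4}} = \frac{1}{\frac{20247}{4}} = \frac{4}{20247}$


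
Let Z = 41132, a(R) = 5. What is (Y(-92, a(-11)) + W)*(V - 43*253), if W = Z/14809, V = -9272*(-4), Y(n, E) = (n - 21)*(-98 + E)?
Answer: 4079926540817/14809 ≈ 2.7550e+8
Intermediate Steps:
Y(n, E) = (-98 + E)*(-21 + n) (Y(n, E) = (-21 + n)*(-98 + E) = (-98 + E)*(-21 + n))
V = 37088
W = 41132/14809 ≈ 2.7775
(Y(-92, a(-11)) + W)*(V - 43*253) = ((2058 - 98*(-92) - 21*5 + 5*(-92)) + 41132/14809)*(37088 - 43*253) = ((2058 + 9016 - 105 - 460) + 41132/14809)*(37088 - 10879) = (10509 + 41132/14809)*26209 = (155668913/14809)*26209 = 4079926540817/14809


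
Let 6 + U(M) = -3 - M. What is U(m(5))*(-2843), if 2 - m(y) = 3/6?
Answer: 59703/2 ≈ 29852.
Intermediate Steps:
m(y) = 3/2 (m(y) = 2 - 3/6 = 2 - 1*½ = 2 - ½ = 3/2)
U(M) = -9 - M (U(M) = -6 + (-3 - M) = -9 - M)
U(m(5))*(-2843) = (-9 - 1*3/2)*(-2843) = (-9 - 3/2)*(-2843) = -21/2*(-2843) = 59703/2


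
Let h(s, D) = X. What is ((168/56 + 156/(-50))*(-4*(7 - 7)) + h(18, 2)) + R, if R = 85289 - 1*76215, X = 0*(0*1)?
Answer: 9074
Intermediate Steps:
X = 0 (X = 0*0 = 0)
h(s, D) = 0
R = 9074 (R = 85289 - 76215 = 9074)
((168/56 + 156/(-50))*(-4*(7 - 7)) + h(18, 2)) + R = ((168/56 + 156/(-50))*(-4*(7 - 7)) + 0) + 9074 = ((168*(1/56) + 156*(-1/50))*(-4*0) + 0) + 9074 = ((3 - 78/25)*0 + 0) + 9074 = (-3/25*0 + 0) + 9074 = (0 + 0) + 9074 = 0 + 9074 = 9074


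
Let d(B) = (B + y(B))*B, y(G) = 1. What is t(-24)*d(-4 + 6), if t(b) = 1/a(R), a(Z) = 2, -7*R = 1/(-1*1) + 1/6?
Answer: 3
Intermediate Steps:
R = 5/42 (R = -(1/(-1*1) + 1/6)/7 = -(1/(-1) + 1*(1/6))/7 = -(1*(-1) + 1/6)/7 = -(-1 + 1/6)/7 = -1/7*(-5/6) = 5/42 ≈ 0.11905)
t(b) = 1/2
d(B) = B*(1 + B) (d(B) = (B + 1)*B = (1 + B)*B = B*(1 + B))
t(-24)*d(-4 + 6) = ((-4 + 6)*(1 + (-4 + 6)))/2 = (2*(1 + 2))/2 = (2*3)/2 = (1/2)*6 = 3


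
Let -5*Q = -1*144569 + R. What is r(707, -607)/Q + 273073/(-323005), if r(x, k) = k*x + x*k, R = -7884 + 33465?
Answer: -709332568787/19216859470 ≈ -36.912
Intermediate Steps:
R = 25581
Q = 118988/5 (Q = -(-1*144569 + 25581)/5 = -(-144569 + 25581)/5 = -⅕*(-118988) = 118988/5 ≈ 23798.)
r(x, k) = 2*k*x (r(x, k) = k*x + k*x = 2*k*x)
r(707, -607)/Q + 273073/(-323005) = (2*(-607)*707)/(118988/5) + 273073/(-323005) = -858298*5/118988 + 273073*(-1/323005) = -2145745/59494 - 273073/323005 = -709332568787/19216859470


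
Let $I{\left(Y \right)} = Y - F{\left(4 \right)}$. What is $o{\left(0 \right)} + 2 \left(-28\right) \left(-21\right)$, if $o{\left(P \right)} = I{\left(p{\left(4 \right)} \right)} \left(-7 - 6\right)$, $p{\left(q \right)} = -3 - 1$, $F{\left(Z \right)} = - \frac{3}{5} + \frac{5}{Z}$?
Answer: $\frac{24729}{20} \approx 1236.4$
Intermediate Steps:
$F{\left(Z \right)} = - \frac{3}{5} + \frac{5}{Z}$ ($F{\left(Z \right)} = \left(-3\right) \frac{1}{5} + \frac{5}{Z} = - \frac{3}{5} + \frac{5}{Z}$)
$p{\left(q \right)} = -4$
$I{\left(Y \right)} = - \frac{13}{20} + Y$ ($I{\left(Y \right)} = Y - \left(- \frac{3}{5} + \frac{5}{4}\right) = Y - \frac{13}{20} = - \frac{13}{20} + Y$)
$o{\left(P \right)} = \frac{1209}{20}$ ($o{\left(P \right)} = \left(- \frac{13}{20} - 4\right) \left(-7 - 6\right) = \left(- \frac{93}{20}\right) \left(-13\right) = \frac{1209}{20}$)
$o{\left(0 \right)} + 2 \left(-28\right) \left(-21\right) = \frac{1209}{20} + 2 \left(-28\right) \left(-21\right) = \frac{1209}{20} - -1176 = \frac{1209}{20} + 1176 = \frac{24729}{20}$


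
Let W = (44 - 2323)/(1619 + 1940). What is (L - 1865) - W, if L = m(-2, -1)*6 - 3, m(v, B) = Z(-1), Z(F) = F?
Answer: -6667287/3559 ≈ -1873.4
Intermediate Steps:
m(v, B) = -1
W = -2279/3559 ≈ -0.64035
L = -9 (L = -1*6 - 3 = -6 - 3 = -9)
(L - 1865) - W = (-9 - 1865) - 1*(-2279/3559) = -1874 + 2279/3559 = -6667287/3559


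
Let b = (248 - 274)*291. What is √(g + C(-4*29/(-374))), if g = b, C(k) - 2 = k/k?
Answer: I*√7563 ≈ 86.965*I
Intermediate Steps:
b = -7566 (b = -26*291 = -7566)
C(k) = 3 (C(k) = 2 + k/k = 2 + 1 = 3)
g = -7566
√(g + C(-4*29/(-374))) = √(-7566 + 3) = √(-7563) = I*√7563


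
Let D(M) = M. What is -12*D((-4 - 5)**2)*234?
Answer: -227448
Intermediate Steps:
-12*D((-4 - 5)**2)*234 = -12*(-4 - 5)**2*234 = -12*(-9)**2*234 = -12*81*234 = -972*234 = -227448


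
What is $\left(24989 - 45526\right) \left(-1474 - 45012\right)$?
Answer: $954682982$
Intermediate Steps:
$\left(24989 - 45526\right) \left(-1474 - 45012\right) = \left(-20537\right) \left(-46486\right) = 954682982$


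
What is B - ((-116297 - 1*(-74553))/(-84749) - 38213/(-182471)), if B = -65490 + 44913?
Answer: -318218414630444/15464234779 ≈ -20578.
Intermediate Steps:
B = -20577
B - ((-116297 - 1*(-74553))/(-84749) - 38213/(-182471)) = -20577 - ((-116297 - 1*(-74553))/(-84749) - 38213/(-182471)) = -20577 - ((-116297 + 74553)*(-1/84749) - 38213*(-1/182471)) = -20577 - (-41744*(-1/84749) + 38213/182471) = -20577 - (41744/84749 + 38213/182471) = -20577 - 1*10855582961/15464234779 = -20577 - 10855582961/15464234779 = -318218414630444/15464234779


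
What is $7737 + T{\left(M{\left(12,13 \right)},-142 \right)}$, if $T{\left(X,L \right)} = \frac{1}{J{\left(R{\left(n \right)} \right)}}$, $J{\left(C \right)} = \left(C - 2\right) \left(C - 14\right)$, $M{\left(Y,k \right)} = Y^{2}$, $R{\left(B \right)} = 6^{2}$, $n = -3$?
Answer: $\frac{5787277}{748} \approx 7737.0$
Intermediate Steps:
$R{\left(B \right)} = 36$
$J{\left(C \right)} = \left(-14 + C\right) \left(-2 + C\right)$ ($J{\left(C \right)} = \left(-2 + C\right) \left(-14 + C\right) = \left(-14 + C\right) \left(-2 + C\right)$)
$T{\left(X,L \right)} = \frac{1}{748}$ ($T{\left(X,L \right)} = \frac{1}{28 + 36^{2} - 576} = \frac{1}{28 + 1296 - 576} = \frac{1}{748}$)
$7737 + T{\left(M{\left(12,13 \right)},-142 \right)} = 7737 + \frac{1}{748} = \frac{5787277}{748}$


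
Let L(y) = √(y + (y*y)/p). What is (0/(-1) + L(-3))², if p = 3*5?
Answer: -12/5 ≈ -2.4000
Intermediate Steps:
p = 15
L(y) = √(y + y²/15) (L(y) = √(y + (y*y)/15) = √(y + y²*(1/15)) = √(y + y²/15))
(0/(-1) + L(-3))² = (0/(-1) + √15*√(-3*(15 - 3))/15)² = (0*(-1) + √15*√(-3*12)/15)² = (0 + √15*√(-36)/15)² = (0 + √15*(6*I)/15)² = (0 + 2*I*√15/5)² = (2*I*√15/5)² = -12/5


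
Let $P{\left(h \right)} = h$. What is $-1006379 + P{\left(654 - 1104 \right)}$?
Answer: $-1006829$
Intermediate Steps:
$-1006379 + P{\left(654 - 1104 \right)} = -1006379 + \left(654 - 1104\right) = -1006379 - 450 = -1006829$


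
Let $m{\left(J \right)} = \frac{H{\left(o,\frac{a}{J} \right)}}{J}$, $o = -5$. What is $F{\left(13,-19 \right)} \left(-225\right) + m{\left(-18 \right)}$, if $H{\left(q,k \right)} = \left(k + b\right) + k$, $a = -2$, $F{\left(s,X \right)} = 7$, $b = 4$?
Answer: $- \frac{127594}{81} \approx -1575.2$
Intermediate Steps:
$H{\left(q,k \right)} = 4 + 2 k$ ($H{\left(q,k \right)} = \left(k + 4\right) + k = \left(4 + k\right) + k = 4 + 2 k$)
$m{\left(J \right)} = \frac{4 - \frac{4}{J}}{J}$ ($m{\left(J \right)} = \frac{4 + 2 \left(- \frac{2}{J}\right)}{J} = \frac{4 - \frac{4}{J}}{J}$)
$F{\left(13,-19 \right)} \left(-225\right) + m{\left(-18 \right)} = 7 \left(-225\right) + \frac{4 \left(-1 - 18\right)}{324} = -1575 + 4 \cdot \frac{1}{324} \left(-19\right) = -1575 - \frac{19}{81} = - \frac{127594}{81}$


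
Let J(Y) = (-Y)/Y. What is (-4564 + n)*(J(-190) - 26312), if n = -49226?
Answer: 1415376270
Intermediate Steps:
J(Y) = -1
(-4564 + n)*(J(-190) - 26312) = (-4564 - 49226)*(-1 - 26312) = -53790*(-26313) = 1415376270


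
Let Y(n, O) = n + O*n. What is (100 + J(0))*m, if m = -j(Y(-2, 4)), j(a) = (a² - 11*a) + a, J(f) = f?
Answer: -20000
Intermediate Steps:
j(a) = a² - 10*a
m = -200 (m = -(-2*(1 + 4))*(-10 - 2*(1 + 4)) = -(-2*5)*(-10 - 2*5) = -(-10)*(-10 - 10) = -(-10)*(-20) = -1*200 = -200)
(100 + J(0))*m = (100 + 0)*(-200) = 100*(-200) = -20000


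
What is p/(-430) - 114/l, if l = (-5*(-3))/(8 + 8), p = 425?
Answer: -52713/430 ≈ -122.59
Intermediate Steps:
l = 15/16 ≈ 0.93750
p/(-430) - 114/l = 425/(-430) - 114/15/16 = 425*(-1/430) - 114*16/15 = -85/86 - 608/5 = -52713/430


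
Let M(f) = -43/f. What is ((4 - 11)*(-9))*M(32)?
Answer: -2709/32 ≈ -84.656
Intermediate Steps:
((4 - 11)*(-9))*M(32) = ((4 - 11)*(-9))*(-43/32) = (-7*(-9))*(-43*1/32) = 63*(-43/32) = -2709/32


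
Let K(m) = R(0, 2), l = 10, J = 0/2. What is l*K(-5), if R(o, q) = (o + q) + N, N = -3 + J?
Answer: -10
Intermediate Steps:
J = 0 (J = 0*(½) = 0)
N = -3 (N = -3 + 0 = -3)
R(o, q) = -3 + o + q (R(o, q) = (o + q) - 3 = -3 + o + q)
K(m) = -1 (K(m) = -3 + 0 + 2 = -1)
l*K(-5) = 10*(-1) = -10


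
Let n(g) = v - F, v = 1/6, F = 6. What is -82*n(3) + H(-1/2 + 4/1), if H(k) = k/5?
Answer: 14371/30 ≈ 479.03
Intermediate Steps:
v = ⅙ ≈ 0.16667
n(g) = -35/6 (n(g) = ⅙ - 1*6 = ⅙ - 6 = -35/6)
H(k) = k/5 (H(k) = k*(⅕) = k/5)
-82*n(3) + H(-1/2 + 4/1) = -82*(-35/6) + (-1/2 + 4/1)/5 = 1435/3 + (-1*½ + 4*1)/5 = 1435/3 + (-½ + 4)/5 = 1435/3 + (⅕)*(7/2) = 1435/3 + 7/10 = 14371/30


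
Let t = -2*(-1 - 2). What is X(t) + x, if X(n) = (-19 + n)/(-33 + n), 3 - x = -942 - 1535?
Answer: 66973/27 ≈ 2480.5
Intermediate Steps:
t = 6 (t = -2*(-3) = 6)
x = 2480 (x = 3 - (-942 - 1535) = 3 - 1*(-2477) = 3 + 2477 = 2480)
X(n) = (-19 + n)/(-33 + n)
X(t) + x = (-19 + 6)/(-33 + 6) + 2480 = -13/(-27) + 2480 = -1/27*(-13) + 2480 = 13/27 + 2480 = 66973/27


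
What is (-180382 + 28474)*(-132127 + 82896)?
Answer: 7478582748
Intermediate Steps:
(-180382 + 28474)*(-132127 + 82896) = -151908*(-49231) = 7478582748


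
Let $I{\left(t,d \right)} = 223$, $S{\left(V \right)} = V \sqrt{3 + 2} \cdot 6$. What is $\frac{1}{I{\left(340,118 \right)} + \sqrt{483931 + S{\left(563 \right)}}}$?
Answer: $\frac{1}{223 + \sqrt{483931 + 3378 \sqrt{5}}} \approx 0.0010822$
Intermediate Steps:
$S{\left(V \right)} = 6 V \sqrt{5}$ ($S{\left(V \right)} = V \sqrt{5} \cdot 6 = 6 V \sqrt{5}$)
$\frac{1}{I{\left(340,118 \right)} + \sqrt{483931 + S{\left(563 \right)}}} = \frac{1}{223 + \sqrt{483931 + 6 \cdot 563 \sqrt{5}}} = \frac{1}{223 + \sqrt{483931 + 3378 \sqrt{5}}}$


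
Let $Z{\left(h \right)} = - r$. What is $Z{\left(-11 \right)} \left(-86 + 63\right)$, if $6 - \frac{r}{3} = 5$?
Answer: $69$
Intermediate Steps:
$r = 3$ ($r = 18 - 15 = 3$)
$Z{\left(h \right)} = -3$ ($Z{\left(h \right)} = \left(-1\right) 3 = -3$)
$Z{\left(-11 \right)} \left(-86 + 63\right) = - 3 \left(-86 + 63\right) = \left(-3\right) \left(-23\right) = 69$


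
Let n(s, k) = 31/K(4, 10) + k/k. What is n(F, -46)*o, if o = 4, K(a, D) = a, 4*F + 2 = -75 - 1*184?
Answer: 35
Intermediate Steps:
F = -261/4 (F = -1/2 + (-75 - 1*184)/4 = -1/2 + (-75 - 184)/4 = -1/2 + (1/4)*(-259) = -1/2 - 259/4 = -261/4 ≈ -65.250)
n(s, k) = 35/4 (n(s, k) = 31/4 + k/k = 31*(1/4) + 1 = 31/4 + 1 = 35/4)
n(F, -46)*o = (35/4)*4 = 35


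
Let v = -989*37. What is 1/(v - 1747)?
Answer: -1/38340 ≈ -2.6082e-5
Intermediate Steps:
v = -36593
1/(v - 1747) = 1/(-36593 - 1747) = 1/(-38340) = -1/38340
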